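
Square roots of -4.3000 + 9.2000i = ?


|z| = sqrt(18.49+84.64) = 10.1553
sqrt((|z|+a)/2) = sqrt((10.1553+(-4.3))/2) = sqrt(2.9276) = 1.7110
sqrt((|z|-a)/2) = sqrt((10.1553-(-4.3))/2) = sqrt(7.2276) = 2.6884

±(1.7110 + 2.6884i) i.e. 1.7110 + 2.6884i and -1.7110 - 2.6884i


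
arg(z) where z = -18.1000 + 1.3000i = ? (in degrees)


Re = -18.1, Im = 1.3
arg = atan2(1.3, -18.1) = 175.8919 degrees

arg(z) = 175.8919 degrees


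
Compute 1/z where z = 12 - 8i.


|z|^2 = 144+64 = 208
1/z = (12 + 8i)/208

1/z = 0.0577 + 0.0385i


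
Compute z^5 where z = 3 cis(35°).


r^5 = 3^5 = 243
n*theta = 5*35° = 175° = 175° (mod 360)
a = 243*cos(175°) = -242.0753
b = 243*sin(175°) = 21.1788

243 cis(175°) = -242.0753 + 21.1788i


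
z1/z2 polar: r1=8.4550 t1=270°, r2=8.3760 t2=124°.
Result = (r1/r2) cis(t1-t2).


r = 8.4550 / 8.3760 = 1.0094
theta = 270° - 124° = 146° = 146° (mod 360)

1.0094 cis(146°)


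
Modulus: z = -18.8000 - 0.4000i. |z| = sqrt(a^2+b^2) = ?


|z| = sqrt((-18.8)^2 + (-0.4)^2) = sqrt(353.44 + 0.16) = sqrt(353.6) = 18.8043

|z| = 18.8043


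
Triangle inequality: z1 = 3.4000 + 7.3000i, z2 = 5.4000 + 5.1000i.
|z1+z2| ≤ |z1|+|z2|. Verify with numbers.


|z1| = sqrt(3.4^2 + 7.3^2) = sqrt(64.85) = 8.0529
|z2| = sqrt(5.4^2 + 5.1^2) = sqrt(55.17) = 7.4277
z1+z2 = 8.8000 + 12.4000i
|z1+z2| = sqrt(231.2) = 15.2053
|z1|+|z2| = 8.0529 + 7.4277 = 15.4806

|z1+z2| = 15.2053 ≤ |z1|+|z2| = 15.4806 (verified)


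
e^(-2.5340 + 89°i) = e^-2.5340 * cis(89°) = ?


e^-2.5340 = 0.0793
cos(89°) = 0.0175
sin(89°) = 0.9998
Real = 0.0793*0.0175 = 0.0014
Imag = 0.0793*0.9998 = 0.0793

0.0014 + 0.0793i


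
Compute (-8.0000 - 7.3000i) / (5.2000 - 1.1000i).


Conjugate of z2 = 5.2000 + 1.1000i
Numerator: (-8.0000 - 7.3000i)(5.2000 + 1.1000i) = -33.5700 - 46.7600i
Denominator: 5.2^2 + (-1.1)^2 = 28.25
Result = (-33.5700 - 46.7600i)/28.25

-1.1883 - 1.6552i


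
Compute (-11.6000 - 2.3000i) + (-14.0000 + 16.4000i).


Real: -11.6 - 14 = -25.6
Imag: -2.3 + 16.4 = 14.1

-25.6000 + 14.1000i


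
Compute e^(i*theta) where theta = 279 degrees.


cos(279°) = 0.1564
sin(279°) = -0.9877

e^(i*279°) = 0.1564 - 0.9877i


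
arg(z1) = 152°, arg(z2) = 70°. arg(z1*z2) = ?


arg(z1*z2) = 152° + 70° = 222°
Normalized to (-180°, 180°]: -138°

-138°


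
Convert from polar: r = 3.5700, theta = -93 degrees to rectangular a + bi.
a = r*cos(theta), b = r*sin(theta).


a = 3.5700*cos(-93°) = 3.5700*(-0.052336) = -0.1868
b = 3.5700*sin(-93°) = 3.5700*(-0.99863) = -3.5651

-0.1868 - 3.5651i


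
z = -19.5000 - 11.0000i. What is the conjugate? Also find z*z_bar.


z_bar = -19.5000 + 11.0000i
z*z_bar = (-19.5)^2 + (-11)^2 = 380.25 + 121 = 501.25

z_bar = -19.5000 + 11.0000i, z*z_bar = 501.25


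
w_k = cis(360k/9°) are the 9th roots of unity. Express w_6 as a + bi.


Angle = 360*6/9 = 240°
a = cos(240°) = -0.5000
b = sin(240°) = -0.8660

-0.5000 - 0.8660i


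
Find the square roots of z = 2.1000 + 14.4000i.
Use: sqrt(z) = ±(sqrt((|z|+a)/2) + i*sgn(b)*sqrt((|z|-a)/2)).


|z| = sqrt(4.41+207.36) = 14.5523
sqrt((|z|+a)/2) = sqrt((14.5523+2.1)/2) = sqrt(8.3262) = 2.8855
sqrt((|z|-a)/2) = sqrt((14.5523-2.1)/2) = sqrt(6.2262) = 2.4952

±(2.8855 + 2.4952i) i.e. 2.8855 + 2.4952i and -2.8855 - 2.4952i


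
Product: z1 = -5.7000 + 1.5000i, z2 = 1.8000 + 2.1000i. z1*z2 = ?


Real = -5.7*1.8 - 1.5*2.1 = -10.26 - 3.15 = -13.41
Imag = -5.7*2.1 + 1.8*1.5 = -11.97 + 2.7 = -9.27

-13.4100 - 9.2700i


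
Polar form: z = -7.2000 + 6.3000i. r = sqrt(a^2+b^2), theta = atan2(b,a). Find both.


r = sqrt(51.84+39.69) = sqrt(91.53) = 9.5671
theta = atan2(6.3, -7.2) = 138.8141 degrees

r = 9.5671, theta = 138.8141 degrees


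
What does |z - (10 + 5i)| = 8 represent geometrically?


|z - z0| = r is a circle with center z0 and radius r.
Center = (10, 5), radius = 8

Circle with center (10, 5) and radius 8


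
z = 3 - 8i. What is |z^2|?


|z| = sqrt(9+64) = sqrt(73) = 8.5440
|z^2| = |z|^2 = (sqrt(73))^2 = 73

|z^2| = 73


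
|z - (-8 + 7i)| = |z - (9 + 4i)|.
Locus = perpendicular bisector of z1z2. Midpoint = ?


Equal distances means the locus is the perpendicular bisector of z1 and z2.
Midpoint = ((-8+9)/2, (7+4)/2) = (0.5000, 5.5000)

Perpendicular bisector through (0.5000, 5.5000)


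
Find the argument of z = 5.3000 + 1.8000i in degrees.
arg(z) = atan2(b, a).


Re = 5.3, Im = 1.8
arg = atan2(1.8, 5.3) = 18.7587 degrees

arg(z) = 18.7587 degrees


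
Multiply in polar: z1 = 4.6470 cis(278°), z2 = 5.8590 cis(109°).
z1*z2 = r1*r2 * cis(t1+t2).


r = 4.6470 * 5.8590 = 27.2268
theta = 278° + 109° = 387° = 27° (mod 360)

27.2268 cis(27°)


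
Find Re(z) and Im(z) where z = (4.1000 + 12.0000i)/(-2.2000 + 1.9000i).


Multiply by conjugate: (4.1000 + 12.0000i)(-2.2000 - 1.9000i) / ((-2.2)^2 + 1.9^2)
Numerator real = 4.1*(-2.2) + 12*1.9 = 13.78
Numerator imag = 12*(-2.2) - 4.1*1.9 = -34.19
Denominator = 8.45
Re(z) = 13.78/8.45 = 1.6308
Im(z) = -34.19/8.45 = -4.0462

Re(z) = 1.6308, Im(z) = -4.0462


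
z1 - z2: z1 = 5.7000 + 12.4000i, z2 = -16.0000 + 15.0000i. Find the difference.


Real: 5.7 + 16 = 21.7
Imag: 12.4 - 15 = -2.6

21.7000 - 2.6000i


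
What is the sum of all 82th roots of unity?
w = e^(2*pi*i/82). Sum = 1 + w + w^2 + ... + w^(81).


The sum of all 82th roots of unity is 0.
Geometric series: (1 - w^82)/(1 - w) = (1-1)/(1-w) = 0 since w^82 = 1, w ≠ 1.
Alternatively: coefficient of z^81 in z^82 - 1 is 0.

0


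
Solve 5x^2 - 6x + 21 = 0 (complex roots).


disc = (-6)^2 - 4*5*21 = 36 - 420 = -384
sqrt(|disc|) = sqrt(384) = 19.5959
Real part = 6/(2*5) = 0.6000
Imag part = 19.5959/(2*5) = 1.9596

0.6000 ± 1.9596i


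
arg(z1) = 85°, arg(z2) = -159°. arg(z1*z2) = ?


arg(z1*z2) = 85° - 159° = -74°
Normalized to (-180°, 180°]: -74°

-74°


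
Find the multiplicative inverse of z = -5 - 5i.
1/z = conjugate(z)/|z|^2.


|z|^2 = 25+25 = 50
1/z = (-5 + 5i)/50

1/z = -0.1000 + 0.1000i


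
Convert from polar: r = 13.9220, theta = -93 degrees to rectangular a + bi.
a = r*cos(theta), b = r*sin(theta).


a = 13.9220*cos(-93°) = 13.9220*(-0.052336) = -0.7286
b = 13.9220*sin(-93°) = 13.9220*(-0.99863) = -13.9029

-0.7286 - 13.9029i


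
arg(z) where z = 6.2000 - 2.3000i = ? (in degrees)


Re = 6.2, Im = -2.3
arg = atan2(-2.3, 6.2) = -20.3532 degrees

arg(z) = -20.3532 degrees


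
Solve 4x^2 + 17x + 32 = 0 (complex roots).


disc = 17^2 - 4*4*32 = 289 - 512 = -223
sqrt(|disc|) = sqrt(223) = 14.9332
Real part = -17/(2*4) = -2.1250
Imag part = 14.9332/(2*4) = 1.8666

-2.1250 ± 1.8666i


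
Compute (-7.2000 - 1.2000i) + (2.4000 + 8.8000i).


Real: -7.2 + 2.4 = -4.8
Imag: -1.2 + 8.8 = 7.6

-4.8000 + 7.6000i


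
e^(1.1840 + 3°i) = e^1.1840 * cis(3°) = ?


e^1.1840 = 3.2674
cos(3°) = 0.99863
sin(3°) = 0.05234
Real = 3.2674*0.99863 = 3.2629
Imag = 3.2674*0.05234 = 0.1710

3.2629 + 0.1710i


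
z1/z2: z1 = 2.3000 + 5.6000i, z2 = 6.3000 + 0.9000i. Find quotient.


Conjugate of z2 = 6.3000 - 0.9000i
Numerator: (2.3000 + 5.6000i)(6.3000 - 0.9000i) = 19.5300 + 33.2100i
Denominator: 6.3^2 + 0.9^2 = 40.5
Result = (19.5300 + 33.2100i)/40.5

0.4822 + 0.8200i


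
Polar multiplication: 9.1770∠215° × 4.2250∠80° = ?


r = 9.1770 * 4.2250 = 38.7728
theta = 215° + 80° = 295° = 295° (mod 360)

38.7728 cis(295°)


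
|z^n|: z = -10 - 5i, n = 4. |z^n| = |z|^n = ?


|z| = sqrt(100+25) = sqrt(125) = 11.1803
|z^4| = |z|^4 = (sqrt(125))^4 = 125^2 = 15625

|z^4| = 15625


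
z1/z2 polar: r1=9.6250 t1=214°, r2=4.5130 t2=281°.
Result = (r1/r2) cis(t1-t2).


r = 9.6250 / 4.5130 = 2.1327
theta = 214° - 281° = -67° = 293° (mod 360)

2.1327 cis(293°)


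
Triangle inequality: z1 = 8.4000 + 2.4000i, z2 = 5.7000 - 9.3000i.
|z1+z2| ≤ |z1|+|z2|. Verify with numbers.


|z1| = sqrt(8.4^2 + 2.4^2) = sqrt(76.32) = 8.7361
|z2| = sqrt(5.7^2 + (-9.3)^2) = sqrt(118.98) = 10.9078
z1+z2 = 14.1000 - 6.9000i
|z1+z2| = sqrt(246.42) = 15.6978
|z1|+|z2| = 8.7361 + 10.9078 = 19.6439

|z1+z2| = 15.6978 ≤ |z1|+|z2| = 19.6439 (verified)


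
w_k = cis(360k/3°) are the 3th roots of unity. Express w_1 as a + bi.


Angle = 360*1/3 = 120°
a = cos(120°) = -0.5000
b = sin(120°) = 0.8660

-0.5000 + 0.8660i


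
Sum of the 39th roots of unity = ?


The sum of all 39th roots of unity is 0.
Geometric series: (1 - w^39)/(1 - w) = (1-1)/(1-w) = 0 since w^39 = 1, w ≠ 1.
Alternatively: coefficient of z^38 in z^39 - 1 is 0.

0


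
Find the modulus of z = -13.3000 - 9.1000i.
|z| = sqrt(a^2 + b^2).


|z| = sqrt((-13.3)^2 + (-9.1)^2) = sqrt(176.89 + 82.81) = sqrt(259.7) = 16.1152

|z| = 16.1152


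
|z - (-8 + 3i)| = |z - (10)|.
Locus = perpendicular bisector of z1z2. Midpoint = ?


Equal distances means the locus is the perpendicular bisector of z1 and z2.
Midpoint = ((-8+10)/2, (3+0)/2) = (1.0000, 1.5000)

Perpendicular bisector through (1.0000, 1.5000)


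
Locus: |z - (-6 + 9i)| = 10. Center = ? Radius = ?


|z - z0| = r is a circle with center z0 and radius r.
Center = (-6, 9), radius = 10

Circle with center (-6, 9) and radius 10


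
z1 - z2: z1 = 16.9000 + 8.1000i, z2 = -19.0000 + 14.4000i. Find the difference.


Real: 16.9 + 19 = 35.9
Imag: 8.1 - 14.4 = -6.3

35.9000 - 6.3000i


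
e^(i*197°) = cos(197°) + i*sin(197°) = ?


cos(197°) = -0.9563
sin(197°) = -0.2924

e^(i*197°) = -0.9563 - 0.2924i


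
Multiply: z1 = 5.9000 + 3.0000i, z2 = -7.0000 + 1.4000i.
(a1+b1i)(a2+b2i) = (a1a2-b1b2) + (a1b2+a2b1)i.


Real = 5.9*(-7) - 3*1.4 = -41.3 - 4.2 = -45.5
Imag = 5.9*1.4 - (7)*3 = 8.26 - (21) = -12.74

-45.5000 - 12.7400i


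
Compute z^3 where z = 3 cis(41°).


r^3 = 3^3 = 27
n*theta = 3*41° = 123° = 123° (mod 360)
a = 27*cos(123°) = -14.7053
b = 27*sin(123°) = 22.6441

27 cis(123°) = -14.7053 + 22.6441i


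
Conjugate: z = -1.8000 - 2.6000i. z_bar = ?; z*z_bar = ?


z_bar = -1.8000 + 2.6000i
z*z_bar = (-1.8)^2 + (-2.6)^2 = 3.24 + 6.76 = 10

z_bar = -1.8000 + 2.6000i, z*z_bar = 10


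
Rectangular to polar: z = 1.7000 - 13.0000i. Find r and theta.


r = sqrt(2.89+169) = sqrt(171.89) = 13.1107
theta = atan2(-13, 1.7) = -82.5498 degrees

r = 13.1107, theta = -82.5498 degrees


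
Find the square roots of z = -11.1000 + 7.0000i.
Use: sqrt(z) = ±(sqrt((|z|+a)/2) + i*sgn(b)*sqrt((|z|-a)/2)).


|z| = sqrt(123.21+49) = 13.1229
sqrt((|z|+a)/2) = sqrt((13.1229+(-11.1))/2) = sqrt(1.0114) = 1.0057
sqrt((|z|-a)/2) = sqrt((13.1229-(-11.1))/2) = sqrt(12.1114) = 3.4801

±(1.0057 + 3.4801i) i.e. 1.0057 + 3.4801i and -1.0057 - 3.4801i


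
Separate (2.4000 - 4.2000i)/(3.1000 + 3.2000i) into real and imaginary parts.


Multiply by conjugate: (2.4000 - 4.2000i)(3.1000 - 3.2000i) / (3.1^2 + 3.2^2)
Numerator real = 2.4*3.1 - (4.2)*3.2 = -6
Numerator imag = -4.2*3.1 - 2.4*3.2 = -20.7
Denominator = 19.85
Re(z) = -6/19.85 = -0.3023
Im(z) = -20.7/19.85 = -1.0428

Re(z) = -0.3023, Im(z) = -1.0428


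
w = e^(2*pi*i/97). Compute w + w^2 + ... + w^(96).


With w = e^(2*pi*i/97), all 97 of the 97th roots of unity w^0 = 1, w, ..., w^(96) sum to 0: 1 + w + ... + w^(96) = (1 - w^97)/(1 - w) = 0 since w^97 = 1, w ≠ 1.
Removing the root 1: w + w^2 + ... + w^(96) = 0 - 1 = -1

Sum = -1


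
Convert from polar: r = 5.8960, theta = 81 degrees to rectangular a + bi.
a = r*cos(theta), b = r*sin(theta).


a = 5.8960*cos(81°) = 5.8960*0.15643 = 0.9223
b = 5.8960*sin(81°) = 5.8960*0.98769 = 5.8234

0.9223 + 5.8234i


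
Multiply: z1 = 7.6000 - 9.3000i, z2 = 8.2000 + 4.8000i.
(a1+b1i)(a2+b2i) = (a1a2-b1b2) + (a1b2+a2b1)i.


Real = 7.6*8.2 - (-9.3)*4.8 = 62.32 - (-44.64) = 106.96
Imag = 7.6*4.8 + 8.2*(-9.3) = 36.48 - (76.26) = -39.78

106.9600 - 39.7800i


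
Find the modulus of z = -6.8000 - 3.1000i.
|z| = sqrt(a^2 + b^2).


|z| = sqrt((-6.8)^2 + (-3.1)^2) = sqrt(46.24 + 9.61) = sqrt(55.85) = 7.4733

|z| = 7.4733


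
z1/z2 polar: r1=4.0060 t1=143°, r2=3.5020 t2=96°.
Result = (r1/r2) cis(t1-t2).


r = 4.0060 / 3.5020 = 1.1439
theta = 143° - 96° = 47° = 47° (mod 360)

1.1439 cis(47°)


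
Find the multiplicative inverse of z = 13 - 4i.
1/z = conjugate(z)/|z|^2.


|z|^2 = 169+16 = 185
1/z = (13 + 4i)/185

1/z = 0.0703 + 0.0216i


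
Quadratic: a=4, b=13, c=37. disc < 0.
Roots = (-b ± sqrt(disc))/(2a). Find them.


disc = 13^2 - 4*4*37 = 169 - 592 = -423
sqrt(|disc|) = sqrt(423) = 20.5670
Real part = -13/(2*4) = -1.6250
Imag part = 20.5670/(2*4) = 2.5709

-1.6250 ± 2.5709i


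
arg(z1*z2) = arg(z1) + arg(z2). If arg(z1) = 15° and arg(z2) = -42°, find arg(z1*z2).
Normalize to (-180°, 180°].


arg(z1*z2) = 15° - 42° = -27°
Normalized to (-180°, 180°]: -27°

-27°


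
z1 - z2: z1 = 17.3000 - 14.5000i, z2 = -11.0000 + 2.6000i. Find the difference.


Real: 17.3 + 11 = 28.3
Imag: -14.5 - 2.6 = -17.1

28.3000 - 17.1000i


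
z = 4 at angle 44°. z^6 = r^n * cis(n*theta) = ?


r^6 = 4^6 = 4096
n*theta = 6*44° = 264° = 264° (mod 360)
a = 4096*cos(264°) = -428.1486
b = 4096*sin(264°) = -4073.5617

4096 cis(264°) = -428.1486 - 4073.5617i


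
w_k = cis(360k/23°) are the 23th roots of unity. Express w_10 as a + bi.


Angle = 360*10/23 = 156.5217°
a = cos(156.5217°) = -0.9172
b = sin(156.5217°) = 0.3984

-0.9172 + 0.3984i


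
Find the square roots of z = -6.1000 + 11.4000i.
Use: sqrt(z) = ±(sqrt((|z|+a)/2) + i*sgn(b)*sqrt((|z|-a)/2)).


|z| = sqrt(37.21+129.96) = 12.9294
sqrt((|z|+a)/2) = sqrt((12.9294+(-6.1))/2) = sqrt(3.4147) = 1.8479
sqrt((|z|-a)/2) = sqrt((12.9294-(-6.1))/2) = sqrt(9.5147) = 3.0846

±(1.8479 + 3.0846i) i.e. 1.8479 + 3.0846i and -1.8479 - 3.0846i


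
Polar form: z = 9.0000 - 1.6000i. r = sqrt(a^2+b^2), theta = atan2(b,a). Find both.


r = sqrt(81+2.56) = sqrt(83.56) = 9.1411
theta = atan2(-1.6, 9) = -10.0806 degrees

r = 9.1411, theta = -10.0806 degrees


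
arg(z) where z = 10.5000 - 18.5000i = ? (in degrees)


Re = 10.5, Im = -18.5
arg = atan2(-18.5, 10.5) = -60.4222 degrees

arg(z) = -60.4222 degrees


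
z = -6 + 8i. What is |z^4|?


|z| = sqrt(36+64) = sqrt(100) = 10
|z^4| = |z|^4 = 10^4 = 10000

|z^4| = 10000


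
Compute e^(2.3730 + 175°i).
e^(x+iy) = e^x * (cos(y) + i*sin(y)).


e^2.3730 = 10.7295
cos(175°) = -0.9962
sin(175°) = 0.087156
Real = 10.7295*(-0.9962) = -10.6887
Imag = 10.7295*0.087156 = 0.9351

-10.6887 + 0.9351i


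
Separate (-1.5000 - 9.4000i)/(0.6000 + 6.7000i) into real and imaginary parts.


Multiply by conjugate: (-1.5000 - 9.4000i)(0.6000 - 6.7000i) / (0.6^2 + 6.7^2)
Numerator real = -1.5*0.6 - (9.4)*6.7 = -63.88
Numerator imag = -9.4*0.6 - (-1.5)*6.7 = 4.41
Denominator = 45.25
Re(z) = -63.88/45.25 = -1.4117
Im(z) = 4.41/45.25 = 0.0975

Re(z) = -1.4117, Im(z) = 0.0975


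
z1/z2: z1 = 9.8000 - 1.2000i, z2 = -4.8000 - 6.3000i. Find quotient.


Conjugate of z2 = -4.8000 + 6.3000i
Numerator: (9.8000 - 1.2000i)(-4.8000 + 6.3000i) = -39.4800 + 67.5000i
Denominator: (-4.8)^2 + (-6.3)^2 = 62.73
Result = (-39.4800 + 67.5000i)/62.73

-0.6294 + 1.0760i


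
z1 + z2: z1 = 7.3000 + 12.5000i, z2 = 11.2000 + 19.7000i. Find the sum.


Real: 7.3 + 11.2 = 18.5
Imag: 12.5 + 19.7 = 32.2

18.5000 + 32.2000i


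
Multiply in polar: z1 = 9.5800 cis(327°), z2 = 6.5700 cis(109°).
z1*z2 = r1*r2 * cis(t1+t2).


r = 9.5800 * 6.5700 = 62.9406
theta = 327° + 109° = 436° = 76° (mod 360)

62.9406 cis(76°)


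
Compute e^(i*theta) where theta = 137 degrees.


cos(137°) = -0.7314
sin(137°) = 0.6820

e^(i*137°) = -0.7314 + 0.6820i


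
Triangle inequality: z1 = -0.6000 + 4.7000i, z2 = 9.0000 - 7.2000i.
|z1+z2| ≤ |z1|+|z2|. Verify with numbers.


|z1| = sqrt((-0.6)^2 + 4.7^2) = sqrt(22.45) = 4.7381
|z2| = sqrt(9^2 + (-7.2)^2) = sqrt(132.84) = 11.5256
z1+z2 = 8.4000 - 2.5000i
|z1+z2| = sqrt(76.81) = 8.7641
|z1|+|z2| = 4.7381 + 11.5256 = 16.2637

|z1+z2| = 8.7641 ≤ |z1|+|z2| = 16.2637 (verified)


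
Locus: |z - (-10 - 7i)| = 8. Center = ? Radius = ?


|z - z0| = r is a circle with center z0 and radius r.
Center = (-10, -7), radius = 8

Circle with center (-10, -7) and radius 8


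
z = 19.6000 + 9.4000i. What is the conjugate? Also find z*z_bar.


z_bar = 19.6000 - 9.4000i
z*z_bar = 19.6^2 + 9.4^2 = 384.16 + 88.36 = 472.52

z_bar = 19.6000 - 9.4000i, z*z_bar = 472.52


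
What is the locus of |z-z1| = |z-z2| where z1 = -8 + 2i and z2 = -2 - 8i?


Equal distances means the locus is the perpendicular bisector of z1 and z2.
Midpoint = ((-8+(-2))/2, (2+(-8))/2) = (-5.0000, -3.0000)

Perpendicular bisector through (-5.0000, -3.0000)


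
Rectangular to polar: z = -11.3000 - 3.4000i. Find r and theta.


r = sqrt(127.69+11.56) = sqrt(139.25) = 11.8004
theta = atan2(-3.4, -11.3) = -163.2542 degrees

r = 11.8004, theta = -163.2542 degrees


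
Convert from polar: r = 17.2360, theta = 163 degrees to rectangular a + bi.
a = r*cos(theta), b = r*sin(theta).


a = 17.2360*cos(163°) = 17.2360*(-0.956305) = -16.4829
b = 17.2360*sin(163°) = 17.2360*0.29237 = 5.0393

-16.4829 + 5.0393i


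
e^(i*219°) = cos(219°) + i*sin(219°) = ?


cos(219°) = -0.7771
sin(219°) = -0.6293

e^(i*219°) = -0.7771 - 0.6293i


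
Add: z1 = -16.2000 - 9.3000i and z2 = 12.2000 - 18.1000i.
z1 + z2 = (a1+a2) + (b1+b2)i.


Real: -16.2 + 12.2 = -4
Imag: -9.3 - 18.1 = -27.4

-4.0000 - 27.4000i


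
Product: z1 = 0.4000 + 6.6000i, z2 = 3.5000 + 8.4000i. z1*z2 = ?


Real = 0.4*3.5 - 6.6*8.4 = 1.4 - 55.44 = -54.04
Imag = 0.4*8.4 + 3.5*6.6 = 3.36 + 23.1 = 26.46

-54.0400 + 26.4600i


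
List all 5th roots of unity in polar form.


The 5th roots of unity are cis(360k/5°) for k=0..4
Angle step = 360/5 = 72°
Primitive root: cis(72°)
Primitive root = 0.3090 + 0.9511i

5 roots at angles: 0°, 72°, 144°, 216°, 288°


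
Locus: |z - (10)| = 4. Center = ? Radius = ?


|z - z0| = r is a circle with center z0 and radius r.
Center = (10, 0), radius = 4

Circle with center (10, 0) and radius 4


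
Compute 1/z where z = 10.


|z|^2 = 100+0 = 100
1/z = (10 - 0i)/100

1/z = 0.1000 + 0i


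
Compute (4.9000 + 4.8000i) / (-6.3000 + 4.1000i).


Conjugate of z2 = -6.3000 - 4.1000i
Numerator: (4.9000 + 4.8000i)(-6.3000 - 4.1000i) = -11.1900 - 50.3300i
Denominator: (-6.3)^2 + 4.1^2 = 56.5
Result = (-11.1900 - 50.3300i)/56.5

-0.1981 - 0.8908i


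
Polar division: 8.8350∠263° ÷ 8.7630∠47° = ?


r = 8.8350 / 8.7630 = 1.0082
theta = 263° - 47° = 216° = 216° (mod 360)

1.0082 cis(216°)


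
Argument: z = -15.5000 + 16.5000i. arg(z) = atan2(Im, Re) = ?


Re = -15.5, Im = 16.5
arg = atan2(16.5, -15.5) = 133.2101 degrees

arg(z) = 133.2101 degrees


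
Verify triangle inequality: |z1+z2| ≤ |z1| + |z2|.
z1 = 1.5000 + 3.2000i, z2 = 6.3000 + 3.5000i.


|z1| = sqrt(1.5^2 + 3.2^2) = sqrt(12.49) = 3.5341
|z2| = sqrt(6.3^2 + 3.5^2) = sqrt(51.94) = 7.2069
z1+z2 = 7.8000 + 6.7000i
|z1+z2| = sqrt(105.73) = 10.2825
|z1|+|z2| = 3.5341 + 7.2069 = 10.7410

|z1+z2| = 10.2825 ≤ |z1|+|z2| = 10.7410 (verified)


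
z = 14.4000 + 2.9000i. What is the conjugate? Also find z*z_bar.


z_bar = 14.4000 - 2.9000i
z*z_bar = 14.4^2 + 2.9^2 = 207.36 + 8.41 = 215.77

z_bar = 14.4000 - 2.9000i, z*z_bar = 215.77


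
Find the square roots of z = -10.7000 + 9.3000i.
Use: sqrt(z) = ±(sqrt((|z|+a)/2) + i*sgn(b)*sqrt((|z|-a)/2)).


|z| = sqrt(114.49+86.49) = 14.1767
sqrt((|z|+a)/2) = sqrt((14.1767+(-10.7))/2) = sqrt(1.7384) = 1.3185
sqrt((|z|-a)/2) = sqrt((14.1767-(-10.7))/2) = sqrt(12.4384) = 3.5268

±(1.3185 + 3.5268i) i.e. 1.3185 + 3.5268i and -1.3185 - 3.5268i


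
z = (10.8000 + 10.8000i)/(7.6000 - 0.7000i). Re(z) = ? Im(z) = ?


Multiply by conjugate: (10.8000 + 10.8000i)(7.6000 + 0.7000i) / (7.6^2 + (-0.7)^2)
Numerator real = 10.8*7.6 + 10.8*(-0.7) = 74.52
Numerator imag = 10.8*7.6 - 10.8*(-0.7) = 89.64
Denominator = 58.25
Re(z) = 74.52/58.25 = 1.2793
Im(z) = 89.64/58.25 = 1.5389

Re(z) = 1.2793, Im(z) = 1.5389


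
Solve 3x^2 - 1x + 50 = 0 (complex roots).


disc = (-1)^2 - 4*3*50 = 1 - 600 = -599
sqrt(|disc|) = sqrt(599) = 24.4745
Real part = 1/(2*3) = 0.1667
Imag part = 24.4745/(2*3) = 4.0791

0.1667 ± 4.0791i


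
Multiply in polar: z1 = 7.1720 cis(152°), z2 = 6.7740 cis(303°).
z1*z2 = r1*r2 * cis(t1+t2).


r = 7.1720 * 6.7740 = 48.5831
theta = 152° + 303° = 455° = 95° (mod 360)

48.5831 cis(95°)


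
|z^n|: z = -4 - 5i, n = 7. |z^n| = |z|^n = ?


|z| = sqrt(16+25) = sqrt(41) = 6.4031
|z^7| = |z|^7 = (sqrt(41))^7 = 41^3 * sqrt(41) = 68921*sqrt(41)

|z^7| = 68921*sqrt(41) ≈ 441309.7256


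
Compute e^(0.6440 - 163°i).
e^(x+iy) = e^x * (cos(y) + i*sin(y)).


e^0.6440 = 1.9041
cos(-163°) = -0.9563
sin(-163°) = -0.29237
Real = 1.9041*(-0.9563) = -1.8209
Imag = 1.9041*(-0.29237) = -0.5567

-1.8209 - 0.5567i


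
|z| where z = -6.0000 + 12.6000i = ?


|z| = sqrt((-6)^2 + 12.6^2) = sqrt(36 + 158.76) = sqrt(194.76) = 13.9556

|z| = 13.9556


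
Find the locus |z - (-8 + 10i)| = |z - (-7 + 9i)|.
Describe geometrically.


Equal distances means the locus is the perpendicular bisector of z1 and z2.
Midpoint = ((-8+(-7))/2, (10+9)/2) = (-7.5000, 9.5000)

Perpendicular bisector through (-7.5000, 9.5000)


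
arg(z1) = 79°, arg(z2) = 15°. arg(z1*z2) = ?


arg(z1*z2) = 79° + 15° = 94°
Normalized to (-180°, 180°]: 94°

94°


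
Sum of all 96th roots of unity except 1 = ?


With w = e^(2*pi*i/96), all 96 of the 96th roots of unity w^0 = 1, w, ..., w^(95) sum to 0: 1 + w + ... + w^(95) = (1 - w^96)/(1 - w) = 0 since w^96 = 1, w ≠ 1.
Removing the root 1: w + w^2 + ... + w^(95) = 0 - 1 = -1

Sum = -1


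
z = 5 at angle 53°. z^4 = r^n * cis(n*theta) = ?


r^4 = 5^4 = 625
n*theta = 4*53° = 212° = 212° (mod 360)
a = 625*cos(212°) = -530.0301
b = 625*sin(212°) = -331.1995

625 cis(212°) = -530.0301 - 331.1995i


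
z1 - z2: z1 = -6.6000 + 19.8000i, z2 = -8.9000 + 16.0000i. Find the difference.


Real: -6.6 + 8.9 = 2.3
Imag: 19.8 - 16 = 3.8

2.3000 + 3.8000i


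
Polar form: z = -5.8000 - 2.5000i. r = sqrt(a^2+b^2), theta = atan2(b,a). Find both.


r = sqrt(33.64+6.25) = sqrt(39.89) = 6.3159
theta = atan2(-2.5, -5.8) = -156.6823 degrees

r = 6.3159, theta = -156.6823 degrees


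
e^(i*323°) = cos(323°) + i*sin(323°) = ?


cos(323°) = 0.7986
sin(323°) = -0.6018

e^(i*323°) = 0.7986 - 0.6018i


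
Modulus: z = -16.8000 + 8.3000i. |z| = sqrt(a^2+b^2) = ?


|z| = sqrt((-16.8)^2 + 8.3^2) = sqrt(282.24 + 68.89) = sqrt(351.13) = 18.7385

|z| = 18.7385


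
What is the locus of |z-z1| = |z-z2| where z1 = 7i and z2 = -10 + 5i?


Equal distances means the locus is the perpendicular bisector of z1 and z2.
Midpoint = ((0+(-10))/2, (7+5)/2) = (-5.0000, 6.0000)

Perpendicular bisector through (-5.0000, 6.0000)


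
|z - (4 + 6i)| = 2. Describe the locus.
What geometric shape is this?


|z - z0| = r is a circle with center z0 and radius r.
Center = (4, 6), radius = 2

Circle with center (4, 6) and radius 2


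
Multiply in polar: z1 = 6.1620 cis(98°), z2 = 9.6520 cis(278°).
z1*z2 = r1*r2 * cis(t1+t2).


r = 6.1620 * 9.6520 = 59.4756
theta = 98° + 278° = 376° = 16° (mod 360)

59.4756 cis(16°)


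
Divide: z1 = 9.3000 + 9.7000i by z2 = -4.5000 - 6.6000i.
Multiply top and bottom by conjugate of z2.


Conjugate of z2 = -4.5000 + 6.6000i
Numerator: (9.3000 + 9.7000i)(-4.5000 + 6.6000i) = -105.8700 + 17.7300i
Denominator: (-4.5)^2 + (-6.6)^2 = 63.81
Result = (-105.8700 + 17.7300i)/63.81

-1.6591 + 0.2779i


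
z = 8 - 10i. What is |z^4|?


|z| = sqrt(64+100) = sqrt(164) = 12.8062
|z^4| = |z|^4 = (sqrt(164))^4 = 164^2 = 26896

|z^4| = 26896


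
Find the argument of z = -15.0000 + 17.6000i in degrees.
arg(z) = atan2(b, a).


Re = -15, Im = 17.6
arg = atan2(17.6, -15) = 130.4400 degrees

arg(z) = 130.4400 degrees


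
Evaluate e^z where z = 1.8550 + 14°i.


e^1.8550 = 6.3917
cos(14°) = 0.970296
sin(14°) = 0.24192
Real = 6.3917*0.970296 = 6.2018
Imag = 6.3917*0.24192 = 1.5463

6.2018 + 1.5463i


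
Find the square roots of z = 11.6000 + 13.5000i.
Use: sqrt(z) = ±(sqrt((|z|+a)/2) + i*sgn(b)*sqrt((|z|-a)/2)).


|z| = sqrt(134.56+182.25) = 17.7992
sqrt((|z|+a)/2) = sqrt((17.7992+11.6)/2) = sqrt(14.6996) = 3.8340
sqrt((|z|-a)/2) = sqrt((17.7992-11.6)/2) = sqrt(3.0996) = 1.7606

±(3.8340 + 1.7606i) i.e. 3.8340 + 1.7606i and -3.8340 - 1.7606i


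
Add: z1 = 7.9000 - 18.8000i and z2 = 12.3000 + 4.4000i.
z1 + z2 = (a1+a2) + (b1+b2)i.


Real: 7.9 + 12.3 = 20.2
Imag: -18.8 + 4.4 = -14.4

20.2000 - 14.4000i


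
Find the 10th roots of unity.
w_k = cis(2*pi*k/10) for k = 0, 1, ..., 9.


The 10th roots of unity are cis(360k/10°) for k=0..9
Angle step = 360/10 = 36°
Primitive root: cis(36°)
Primitive root = 0.8090 + 0.5878i

10 roots at angles: 0°, 36°, 72°, 108°, 144°, 180°, 216°, 252°, 288°, 324°


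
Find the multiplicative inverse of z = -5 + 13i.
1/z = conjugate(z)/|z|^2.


|z|^2 = 25+169 = 194
1/z = (-5 - 13i)/194

1/z = -0.0258 - 0.0670i


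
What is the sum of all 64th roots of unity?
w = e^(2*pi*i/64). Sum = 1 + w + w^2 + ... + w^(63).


The sum of all 64th roots of unity is 0.
Geometric series: (1 - w^64)/(1 - w) = (1-1)/(1-w) = 0 since w^64 = 1, w ≠ 1.
Alternatively: coefficient of z^63 in z^64 - 1 is 0.

0


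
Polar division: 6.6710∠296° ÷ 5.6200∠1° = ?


r = 6.6710 / 5.6200 = 1.1870
theta = 296° - 1° = 295° = 295° (mod 360)

1.1870 cis(295°)


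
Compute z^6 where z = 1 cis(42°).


r^6 = 1^6 = 1
n*theta = 6*42° = 252° = 252° (mod 360)
a = 1*cos(252°) = -0.3090
b = 1*sin(252°) = -0.9511

1 cis(252°) = -0.3090 - 0.9511i


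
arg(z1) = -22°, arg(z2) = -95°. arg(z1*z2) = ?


arg(z1*z2) = -22° - 95° = -117°
Normalized to (-180°, 180°]: -117°

-117°


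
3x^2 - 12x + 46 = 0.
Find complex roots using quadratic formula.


disc = (-12)^2 - 4*3*46 = 144 - 552 = -408
sqrt(|disc|) = sqrt(408) = 20.1990
Real part = 12/(2*3) = 2.0000
Imag part = 20.1990/(2*3) = 3.3665

2.0000 ± 3.3665i


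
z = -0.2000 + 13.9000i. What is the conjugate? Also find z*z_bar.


z_bar = -0.2000 - 13.9000i
z*z_bar = (-0.2)^2 + 13.9^2 = 0.04 + 193.21 = 193.25

z_bar = -0.2000 - 13.9000i, z*z_bar = 193.25


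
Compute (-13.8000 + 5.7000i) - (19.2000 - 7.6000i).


Real: -13.8 - 19.2 = -33
Imag: 5.7 + 7.6 = 13.3

-33.0000 + 13.3000i


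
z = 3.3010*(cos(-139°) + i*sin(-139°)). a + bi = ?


a = 3.3010*cos(-139°) = 3.3010*(-0.7547) = -2.4913
b = 3.3010*sin(-139°) = 3.3010*(-0.65606) = -2.1657

-2.4913 - 2.1657i


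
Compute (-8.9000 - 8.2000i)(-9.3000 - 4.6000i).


Real = -8.9*(-9.3) - (-8.2)*(-4.6) = 82.77 - 37.72 = 45.05
Imag = -8.9*(-4.6) - (9.3)*(-8.2) = 40.94 + 76.26 = 117.2

45.0500 + 117.2000i


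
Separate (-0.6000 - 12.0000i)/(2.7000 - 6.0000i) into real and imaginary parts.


Multiply by conjugate: (-0.6000 - 12.0000i)(2.7000 + 6.0000i) / (2.7^2 + (-6)^2)
Numerator real = -0.6*2.7 - (12)*(-6) = 70.38
Numerator imag = -12*2.7 - (-0.6)*(-6) = -36
Denominator = 43.29
Re(z) = 70.38/43.29 = 1.6258
Im(z) = -36/43.29 = -0.8316

Re(z) = 1.6258, Im(z) = -0.8316


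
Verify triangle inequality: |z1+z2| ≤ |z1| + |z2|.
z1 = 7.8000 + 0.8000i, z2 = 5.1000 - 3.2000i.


|z1| = sqrt(7.8^2 + 0.8^2) = sqrt(61.48) = 7.8409
|z2| = sqrt(5.1^2 + (-3.2)^2) = sqrt(36.25) = 6.0208
z1+z2 = 12.9000 - 2.4000i
|z1+z2| = sqrt(172.17) = 13.1214
|z1|+|z2| = 7.8409 + 6.0208 = 13.8617

|z1+z2| = 13.1214 ≤ |z1|+|z2| = 13.8617 (verified)


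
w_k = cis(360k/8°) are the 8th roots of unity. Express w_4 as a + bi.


Angle = 360*4/8 = 180°
a = cos(180°) = -1.0000
b = sin(180°) = 0

-1.0000 + 0i


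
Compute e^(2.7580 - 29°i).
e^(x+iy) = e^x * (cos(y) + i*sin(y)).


e^2.7580 = 15.76827
cos(-29°) = 0.87462
sin(-29°) = -0.48481
Real = 15.76827*0.87462 = 13.7912
Imag = 15.76827*(-0.48481) = -7.6446

13.7912 - 7.6446i


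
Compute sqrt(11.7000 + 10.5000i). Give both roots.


|z| = sqrt(136.89+110.25) = 15.7207
sqrt((|z|+a)/2) = sqrt((15.7207+11.7)/2) = sqrt(13.7103) = 3.7027
sqrt((|z|-a)/2) = sqrt((15.7207-11.7)/2) = sqrt(2.0103) = 1.4179

±(3.7027 + 1.4179i) i.e. 3.7027 + 1.4179i and -3.7027 - 1.4179i


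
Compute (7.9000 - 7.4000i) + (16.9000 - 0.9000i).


Real: 7.9 + 16.9 = 24.8
Imag: -7.4 - 0.9 = -8.3

24.8000 - 8.3000i


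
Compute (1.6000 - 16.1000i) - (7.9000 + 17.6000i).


Real: 1.6 - 7.9 = -6.3
Imag: -16.1 - 17.6 = -33.7

-6.3000 - 33.7000i


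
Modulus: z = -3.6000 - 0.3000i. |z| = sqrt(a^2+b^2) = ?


|z| = sqrt((-3.6)^2 + (-0.3)^2) = sqrt(12.96 + 0.09) = sqrt(13.05) = 3.6125

|z| = 3.6125


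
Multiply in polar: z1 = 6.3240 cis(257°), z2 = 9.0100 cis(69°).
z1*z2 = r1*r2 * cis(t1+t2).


r = 6.3240 * 9.0100 = 56.9792
theta = 257° + 69° = 326° = 326° (mod 360)

56.9792 cis(326°)


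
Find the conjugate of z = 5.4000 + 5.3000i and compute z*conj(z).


z_bar = 5.4000 - 5.3000i
z*z_bar = 5.4^2 + 5.3^2 = 29.16 + 28.09 = 57.25

z_bar = 5.4000 - 5.3000i, z*z_bar = 57.25


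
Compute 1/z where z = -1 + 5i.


|z|^2 = 1+25 = 26
1/z = (-1 - 5i)/26

1/z = -0.0385 - 0.1923i


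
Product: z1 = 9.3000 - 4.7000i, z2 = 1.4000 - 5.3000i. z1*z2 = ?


Real = 9.3*1.4 - (-4.7)*(-5.3) = 13.02 - 24.91 = -11.89
Imag = 9.3*(-5.3) + 1.4*(-4.7) = -49.29 - (6.58) = -55.87

-11.8900 - 55.8700i


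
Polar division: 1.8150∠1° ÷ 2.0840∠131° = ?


r = 1.8150 / 2.0840 = 0.8709
theta = 1° - 131° = -130° = 230° (mod 360)

0.8709 cis(230°)


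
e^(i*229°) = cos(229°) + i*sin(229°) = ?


cos(229°) = -0.6561
sin(229°) = -0.7547

e^(i*229°) = -0.6561 - 0.7547i


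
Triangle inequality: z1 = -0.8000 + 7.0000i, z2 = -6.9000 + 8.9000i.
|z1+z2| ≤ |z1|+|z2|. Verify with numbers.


|z1| = sqrt((-0.8)^2 + 7^2) = sqrt(49.64) = 7.0456
|z2| = sqrt((-6.9)^2 + 8.9^2) = sqrt(126.82) = 11.2614
z1+z2 = -7.7000 + 15.9000i
|z1+z2| = sqrt(312.1) = 17.6664
|z1|+|z2| = 7.0456 + 11.2614 = 18.3070

|z1+z2| = 17.6664 ≤ |z1|+|z2| = 18.3070 (verified)


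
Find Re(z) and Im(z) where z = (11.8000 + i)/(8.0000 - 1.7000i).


Multiply by conjugate: (11.8000 + i)(8.0000 + 1.7000i) / (8^2 + (-1.7)^2)
Numerator real = 11.8*8 + 1*(-1.7) = 92.7
Numerator imag = 1*8 - 11.8*(-1.7) = 28.06
Denominator = 66.89
Re(z) = 92.7/66.89 = 1.3859
Im(z) = 28.06/66.89 = 0.4195

Re(z) = 1.3859, Im(z) = 0.4195


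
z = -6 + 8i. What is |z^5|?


|z| = sqrt(36+64) = sqrt(100) = 10
|z^5| = |z|^5 = 10^5 = 100000

|z^5| = 100000


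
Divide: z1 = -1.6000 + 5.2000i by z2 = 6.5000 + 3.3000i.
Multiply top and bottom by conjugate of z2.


Conjugate of z2 = 6.5000 - 3.3000i
Numerator: (-1.6000 + 5.2000i)(6.5000 - 3.3000i) = 6.7600 + 39.0800i
Denominator: 6.5^2 + 3.3^2 = 53.14
Result = (6.7600 + 39.0800i)/53.14

0.1272 + 0.7354i


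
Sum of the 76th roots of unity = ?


The sum of all 76th roots of unity is 0.
Geometric series: (1 - w^76)/(1 - w) = (1-1)/(1-w) = 0 since w^76 = 1, w ≠ 1.
Alternatively: coefficient of z^75 in z^76 - 1 is 0.

0


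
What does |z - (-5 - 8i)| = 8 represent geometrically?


|z - z0| = r is a circle with center z0 and radius r.
Center = (-5, -8), radius = 8

Circle with center (-5, -8) and radius 8


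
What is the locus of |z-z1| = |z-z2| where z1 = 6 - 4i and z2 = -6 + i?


Equal distances means the locus is the perpendicular bisector of z1 and z2.
Midpoint = ((6+(-6))/2, (-4+1)/2) = (0, -1.5000)

Perpendicular bisector through (0, -1.5000)


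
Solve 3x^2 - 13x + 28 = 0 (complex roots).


disc = (-13)^2 - 4*3*28 = 169 - 336 = -167
sqrt(|disc|) = sqrt(167) = 12.9228
Real part = 13/(2*3) = 2.1667
Imag part = 12.9228/(2*3) = 2.1538

2.1667 ± 2.1538i


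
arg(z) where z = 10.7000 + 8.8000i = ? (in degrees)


Re = 10.7, Im = 8.8
arg = atan2(8.8, 10.7) = 39.4349 degrees

arg(z) = 39.4349 degrees


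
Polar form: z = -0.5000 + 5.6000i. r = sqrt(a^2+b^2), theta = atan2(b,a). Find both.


r = sqrt(0.25+31.36) = sqrt(31.61) = 5.6223
theta = atan2(5.6, -0.5) = 95.1022 degrees

r = 5.6223, theta = 95.1022 degrees


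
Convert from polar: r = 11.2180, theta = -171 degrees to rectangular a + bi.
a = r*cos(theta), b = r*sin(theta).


a = 11.2180*cos(-171°) = 11.2180*(-0.98769) = -11.0799
b = 11.2180*sin(-171°) = 11.2180*(-0.156434) = -1.7549

-11.0799 - 1.7549i


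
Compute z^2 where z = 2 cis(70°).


r^2 = 2^2 = 4
n*theta = 2*70° = 140° = 140° (mod 360)
a = 4*cos(140°) = -3.0642
b = 4*sin(140°) = 2.5712

4 cis(140°) = -3.0642 + 2.5712i


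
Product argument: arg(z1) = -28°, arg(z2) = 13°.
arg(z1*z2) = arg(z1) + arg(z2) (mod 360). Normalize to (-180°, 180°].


arg(z1*z2) = -28° + 13° = -15°
Normalized to (-180°, 180°]: -15°

-15°


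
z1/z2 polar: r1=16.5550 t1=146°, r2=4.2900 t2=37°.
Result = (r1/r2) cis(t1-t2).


r = 16.5550 / 4.2900 = 3.8590
theta = 146° - 37° = 109° = 109° (mod 360)

3.8590 cis(109°)


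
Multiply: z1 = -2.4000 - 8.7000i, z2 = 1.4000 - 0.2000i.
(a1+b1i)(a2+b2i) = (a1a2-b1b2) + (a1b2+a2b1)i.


Real = -2.4*1.4 - (-8.7)*(-0.2) = -3.36 - 1.74 = -5.1
Imag = -2.4*(-0.2) + 1.4*(-8.7) = 0.48 - (12.18) = -11.7

-5.1000 - 11.7000i


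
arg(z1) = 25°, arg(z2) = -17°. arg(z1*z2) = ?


arg(z1*z2) = 25° - 17° = 8°
Normalized to (-180°, 180°]: 8°

8°


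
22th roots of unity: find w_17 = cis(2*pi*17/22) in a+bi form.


Angle = 360*17/22 = 278.1818°
a = cos(278.1818°) = 0.1423
b = sin(278.1818°) = -0.9898

0.1423 - 0.9898i


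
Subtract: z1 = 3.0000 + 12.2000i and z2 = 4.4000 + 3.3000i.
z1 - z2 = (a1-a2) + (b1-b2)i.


Real: 3 - 4.4 = -1.4
Imag: 12.2 - 3.3 = 8.9

-1.4000 + 8.9000i


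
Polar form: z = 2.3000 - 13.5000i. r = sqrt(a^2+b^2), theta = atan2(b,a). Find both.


r = sqrt(5.29+182.25) = sqrt(187.54) = 13.6945
theta = atan2(-13.5, 2.3) = -80.3313 degrees

r = 13.6945, theta = -80.3313 degrees


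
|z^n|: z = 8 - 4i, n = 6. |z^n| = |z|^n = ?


|z| = sqrt(64+16) = sqrt(80) = 8.9443
|z^6| = |z|^6 = (sqrt(80))^6 = 80^3 = 512000

|z^6| = 512000


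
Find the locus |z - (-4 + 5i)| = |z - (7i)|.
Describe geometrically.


Equal distances means the locus is the perpendicular bisector of z1 and z2.
Midpoint = ((-4+0)/2, (5+7)/2) = (-2.0000, 6.0000)

Perpendicular bisector through (-2.0000, 6.0000)


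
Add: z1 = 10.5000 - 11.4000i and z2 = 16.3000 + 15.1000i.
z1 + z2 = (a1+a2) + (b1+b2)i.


Real: 10.5 + 16.3 = 26.8
Imag: -11.4 + 15.1 = 3.7

26.8000 + 3.7000i


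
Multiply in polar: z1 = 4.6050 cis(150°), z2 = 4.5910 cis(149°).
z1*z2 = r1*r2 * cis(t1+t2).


r = 4.6050 * 4.5910 = 21.1416
theta = 150° + 149° = 299° = 299° (mod 360)

21.1416 cis(299°)


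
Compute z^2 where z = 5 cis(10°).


r^2 = 5^2 = 25
n*theta = 2*10° = 20° = 20° (mod 360)
a = 25*cos(20°) = 23.4923
b = 25*sin(20°) = 8.5505

25 cis(20°) = 23.4923 + 8.5505i


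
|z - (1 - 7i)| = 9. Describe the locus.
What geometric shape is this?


|z - z0| = r is a circle with center z0 and radius r.
Center = (1, -7), radius = 9

Circle with center (1, -7) and radius 9


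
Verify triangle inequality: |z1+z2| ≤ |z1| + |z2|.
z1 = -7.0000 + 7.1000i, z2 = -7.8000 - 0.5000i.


|z1| = sqrt((-7)^2 + 7.1^2) = sqrt(99.41) = 9.9705
|z2| = sqrt((-7.8)^2 + (-0.5)^2) = sqrt(61.09) = 7.8160
z1+z2 = -14.8000 + 6.6000i
|z1+z2| = sqrt(262.6) = 16.2049
|z1|+|z2| = 9.9705 + 7.8160 = 17.7865

|z1+z2| = 16.2049 ≤ |z1|+|z2| = 17.7865 (verified)


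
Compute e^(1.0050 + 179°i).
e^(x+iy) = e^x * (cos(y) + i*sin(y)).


e^1.0050 = 2.7319
cos(179°) = -0.99985
sin(179°) = 0.01745
Real = 2.7319*(-0.99985) = -2.7315
Imag = 2.7319*0.01745 = 0.0477

-2.7315 + 0.0477i


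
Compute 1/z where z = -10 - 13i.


|z|^2 = 100+169 = 269
1/z = (-10 + 13i)/269

1/z = -0.0372 + 0.0483i


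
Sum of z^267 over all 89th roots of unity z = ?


The roots are w_k = w^k with w = e^(2*pi*i/89), and (w^k)^267 = (w^267)^k.
So S = 1 + u + u^2 + ... + u^(88) with u = w^267.
267 = 3*89 + 0, so 267 is a multiple of 89 and u = (w^89)^3 = 1.
Every one of the 89 terms equals 1: S = 89

S = 89


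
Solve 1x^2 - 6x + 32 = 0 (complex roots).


disc = (-6)^2 - 4*1*32 = 36 - 128 = -92
sqrt(|disc|) = sqrt(92) = 9.5917
Real part = 6/(2*1) = 3.0000
Imag part = 9.5917/(2*1) = 4.7958

3.0000 ± 4.7958i


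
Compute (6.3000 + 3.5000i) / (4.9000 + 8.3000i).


Conjugate of z2 = 4.9000 - 8.3000i
Numerator: (6.3000 + 3.5000i)(4.9000 - 8.3000i) = 59.9200 - 35.1400i
Denominator: 4.9^2 + 8.3^2 = 92.9
Result = (59.9200 - 35.1400i)/92.9

0.6450 - 0.3783i


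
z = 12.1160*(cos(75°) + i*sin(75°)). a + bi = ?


a = 12.1160*cos(75°) = 12.1160*0.25882 = 3.1359
b = 12.1160*sin(75°) = 12.1160*0.96593 = 11.7032

3.1359 + 11.7032i


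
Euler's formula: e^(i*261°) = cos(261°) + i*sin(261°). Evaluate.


cos(261°) = -0.1564
sin(261°) = -0.9877

e^(i*261°) = -0.1564 - 0.9877i


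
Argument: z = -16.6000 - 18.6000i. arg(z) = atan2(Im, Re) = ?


Re = -16.6, Im = -18.6
arg = atan2(-18.6, -16.6) = -131.7481 degrees

arg(z) = -131.7481 degrees


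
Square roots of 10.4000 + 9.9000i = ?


|z| = sqrt(108.16+98.01) = 14.3586
sqrt((|z|+a)/2) = sqrt((14.3586+10.4)/2) = sqrt(12.3793) = 3.5184
sqrt((|z|-a)/2) = sqrt((14.3586-10.4)/2) = sqrt(1.9793) = 1.4069

±(3.5184 + 1.4069i) i.e. 3.5184 + 1.4069i and -3.5184 - 1.4069i


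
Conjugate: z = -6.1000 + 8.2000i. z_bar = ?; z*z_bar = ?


z_bar = -6.1000 - 8.2000i
z*z_bar = (-6.1)^2 + 8.2^2 = 37.21 + 67.24 = 104.45

z_bar = -6.1000 - 8.2000i, z*z_bar = 104.45


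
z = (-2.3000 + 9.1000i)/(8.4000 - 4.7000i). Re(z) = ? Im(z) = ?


Multiply by conjugate: (-2.3000 + 9.1000i)(8.4000 + 4.7000i) / (8.4^2 + (-4.7)^2)
Numerator real = -2.3*8.4 + 9.1*(-4.7) = -62.09
Numerator imag = 9.1*8.4 - (-2.3)*(-4.7) = 65.63
Denominator = 92.65
Re(z) = -62.09/92.65 = -0.6702
Im(z) = 65.63/92.65 = 0.7084

Re(z) = -0.6702, Im(z) = 0.7084


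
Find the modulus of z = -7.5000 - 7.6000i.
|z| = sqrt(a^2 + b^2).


|z| = sqrt((-7.5)^2 + (-7.6)^2) = sqrt(56.25 + 57.76) = sqrt(114.01) = 10.6775

|z| = 10.6775


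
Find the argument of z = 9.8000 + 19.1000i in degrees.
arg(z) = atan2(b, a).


Re = 9.8, Im = 19.1
arg = atan2(19.1, 9.8) = 62.8381 degrees

arg(z) = 62.8381 degrees


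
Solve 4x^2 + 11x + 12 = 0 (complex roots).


disc = 11^2 - 4*4*12 = 121 - 192 = -71
sqrt(|disc|) = sqrt(71) = 8.4261
Real part = -11/(2*4) = -1.3750
Imag part = 8.4261/(2*4) = 1.0533

-1.3750 ± 1.0533i


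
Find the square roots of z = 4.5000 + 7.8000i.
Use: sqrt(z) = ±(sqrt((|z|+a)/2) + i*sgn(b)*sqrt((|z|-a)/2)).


|z| = sqrt(20.25+60.84) = 9.0050
sqrt((|z|+a)/2) = sqrt((9.0050+4.5)/2) = sqrt(6.7525) = 2.5986
sqrt((|z|-a)/2) = sqrt((9.0050-4.5)/2) = sqrt(2.2525) = 1.5008

±(2.5986 + 1.5008i) i.e. 2.5986 + 1.5008i and -2.5986 - 1.5008i


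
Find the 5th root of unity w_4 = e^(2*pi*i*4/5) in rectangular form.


Angle = 360*4/5 = 288°
a = cos(288°) = 0.3090
b = sin(288°) = -0.9511

0.3090 - 0.9511i


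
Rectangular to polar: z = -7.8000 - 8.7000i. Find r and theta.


r = sqrt(60.84+75.69) = sqrt(136.53) = 11.6846
theta = atan2(-8.7, -7.8) = -131.8779 degrees

r = 11.6846, theta = -131.8779 degrees


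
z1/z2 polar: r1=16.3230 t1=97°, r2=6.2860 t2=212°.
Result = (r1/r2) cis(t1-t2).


r = 16.3230 / 6.2860 = 2.5967
theta = 97° - 212° = -115° = 245° (mod 360)

2.5967 cis(245°)


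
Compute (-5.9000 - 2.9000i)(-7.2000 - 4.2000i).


Real = -5.9*(-7.2) - (-2.9)*(-4.2) = 42.48 - 12.18 = 30.3
Imag = -5.9*(-4.2) - (7.2)*(-2.9) = 24.78 + 20.88 = 45.66

30.3000 + 45.6600i


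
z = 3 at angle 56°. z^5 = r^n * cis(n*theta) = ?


r^5 = 3^5 = 243
n*theta = 5*56° = 280° = 280° (mod 360)
a = 243*cos(280°) = 42.1965
b = 243*sin(280°) = -239.3083

243 cis(280°) = 42.1965 - 239.3083i
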